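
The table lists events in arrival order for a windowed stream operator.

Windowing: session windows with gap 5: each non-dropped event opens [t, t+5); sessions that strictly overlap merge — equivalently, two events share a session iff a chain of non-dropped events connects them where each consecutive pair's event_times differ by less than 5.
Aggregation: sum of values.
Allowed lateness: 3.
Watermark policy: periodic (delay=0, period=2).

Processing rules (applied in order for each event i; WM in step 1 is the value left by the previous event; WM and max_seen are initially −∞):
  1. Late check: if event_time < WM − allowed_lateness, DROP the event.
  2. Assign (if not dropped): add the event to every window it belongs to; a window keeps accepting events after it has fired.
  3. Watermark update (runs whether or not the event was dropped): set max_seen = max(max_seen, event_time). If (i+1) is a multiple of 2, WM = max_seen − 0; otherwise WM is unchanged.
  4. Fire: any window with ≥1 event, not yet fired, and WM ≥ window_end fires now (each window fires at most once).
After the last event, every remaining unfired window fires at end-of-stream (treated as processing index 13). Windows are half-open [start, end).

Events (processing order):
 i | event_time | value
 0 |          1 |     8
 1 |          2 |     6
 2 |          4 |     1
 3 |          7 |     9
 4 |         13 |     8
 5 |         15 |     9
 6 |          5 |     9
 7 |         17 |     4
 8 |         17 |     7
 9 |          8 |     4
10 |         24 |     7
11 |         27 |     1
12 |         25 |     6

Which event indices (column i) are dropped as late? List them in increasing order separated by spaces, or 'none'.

6 9

i=0 t=1 v=8: → [1,6); WM=−∞
i=1 t=2 v=6: → [1,7); WM=2
i=2 t=4 v=1: → [1,9); WM=2
i=3 t=7 v=9: → [1,12); WM=7
i=4 t=13 v=8: → [13,18); WM=7
i=5 t=15 v=9: → [13,20); WM=15
i=6 t=5 v=9: DROP (t<15-3); WM=15
i=7 t=17 v=4: → [13,22); WM=17
i=8 t=17 v=7: → [13,22); WM=17
i=9 t=8 v=4: DROP (t<17-3); WM=17
i=10 t=24 v=7: → [24,29); WM=17
i=11 t=27 v=1: → [24,32); WM=27
i=12 t=25 v=6: → [24,32); WM=27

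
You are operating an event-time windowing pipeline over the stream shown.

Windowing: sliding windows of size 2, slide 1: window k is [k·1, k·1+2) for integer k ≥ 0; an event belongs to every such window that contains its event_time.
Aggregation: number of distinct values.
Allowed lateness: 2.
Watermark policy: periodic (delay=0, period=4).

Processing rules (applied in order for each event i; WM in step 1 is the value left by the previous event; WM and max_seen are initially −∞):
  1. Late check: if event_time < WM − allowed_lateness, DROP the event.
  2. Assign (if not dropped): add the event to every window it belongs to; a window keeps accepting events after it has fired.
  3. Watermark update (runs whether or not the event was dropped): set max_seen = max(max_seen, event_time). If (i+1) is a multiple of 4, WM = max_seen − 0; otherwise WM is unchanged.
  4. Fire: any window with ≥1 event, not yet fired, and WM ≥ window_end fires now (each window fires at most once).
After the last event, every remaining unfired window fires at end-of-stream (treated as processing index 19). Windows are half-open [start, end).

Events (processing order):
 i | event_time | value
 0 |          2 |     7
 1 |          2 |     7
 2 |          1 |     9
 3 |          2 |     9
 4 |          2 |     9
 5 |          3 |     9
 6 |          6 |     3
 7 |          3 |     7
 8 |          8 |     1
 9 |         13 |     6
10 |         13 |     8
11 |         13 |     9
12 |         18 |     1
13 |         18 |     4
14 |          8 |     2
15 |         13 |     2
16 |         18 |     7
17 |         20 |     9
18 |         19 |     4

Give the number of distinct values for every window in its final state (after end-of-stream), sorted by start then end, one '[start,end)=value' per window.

[0,2)=1 [1,3)=2 [2,4)=2 [3,5)=2 [5,7)=1 [6,8)=1 [7,9)=1 [8,10)=1 [12,14)=4 [13,15)=4 [17,19)=3 [18,20)=3 [19,21)=2 [20,22)=1

i=0 t=2 v=7: → [2,4),[1,3); WM=−∞
i=1 t=2 v=7: → [2,4),[1,3); WM=−∞
i=2 t=1 v=9: → [1,3),[0,2); WM=−∞
i=3 t=2 v=9: → [2,4),[1,3); WM=2; [0,2) fires=1
i=4 t=2 v=9: → [2,4),[1,3); WM=2
i=5 t=3 v=9: → [3,5),[2,4); WM=2
i=6 t=6 v=3: → [6,8),[5,7); WM=2
i=7 t=3 v=7: → [3,5),[2,4); WM=6; [1,3) fires=2 [2,4) fires=2 [3,5) fires=2
i=8 t=8 v=1: → [8,10),[7,9); WM=6
i=9 t=13 v=6: → [13,15),[12,14); WM=6
i=10 t=13 v=8: → [13,15),[12,14); WM=6
i=11 t=13 v=9: → [13,15),[12,14); WM=13; [5,7) fires=1 [6,8) fires=1 [7,9) fires=1 [8,10) fires=1
i=12 t=18 v=1: → [18,20),[17,19); WM=13
i=13 t=18 v=4: → [18,20),[17,19); WM=13
i=14 t=8 v=2: DROP (t<13-2); WM=13
i=15 t=13 v=2: → [13,15),[12,14); WM=18; [12,14) fires=4 [13,15) fires=4
i=16 t=18 v=7: → [18,20),[17,19); WM=18
i=17 t=20 v=9: → [20,22),[19,21); WM=18
i=18 t=19 v=4: → [19,21),[18,20); WM=18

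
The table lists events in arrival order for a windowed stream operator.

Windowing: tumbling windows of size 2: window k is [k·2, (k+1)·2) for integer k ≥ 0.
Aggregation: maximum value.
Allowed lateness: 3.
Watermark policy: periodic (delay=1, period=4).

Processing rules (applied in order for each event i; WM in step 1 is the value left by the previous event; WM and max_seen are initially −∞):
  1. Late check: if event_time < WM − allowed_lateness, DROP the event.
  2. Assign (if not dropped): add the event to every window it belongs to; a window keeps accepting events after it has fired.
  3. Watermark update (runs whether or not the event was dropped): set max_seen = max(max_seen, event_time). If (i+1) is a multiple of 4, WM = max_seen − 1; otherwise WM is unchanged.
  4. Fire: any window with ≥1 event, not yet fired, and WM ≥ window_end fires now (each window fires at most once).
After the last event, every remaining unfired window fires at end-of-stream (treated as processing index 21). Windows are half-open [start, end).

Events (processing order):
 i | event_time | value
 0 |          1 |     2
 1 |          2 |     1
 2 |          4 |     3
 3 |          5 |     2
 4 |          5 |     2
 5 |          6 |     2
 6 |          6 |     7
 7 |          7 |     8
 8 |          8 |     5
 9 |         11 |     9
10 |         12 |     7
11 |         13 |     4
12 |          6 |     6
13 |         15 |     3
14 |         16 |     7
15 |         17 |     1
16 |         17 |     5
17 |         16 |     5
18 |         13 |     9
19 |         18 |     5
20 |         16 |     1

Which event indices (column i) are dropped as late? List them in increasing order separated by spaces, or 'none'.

12

i=0 t=1 v=2: → [0,2); WM=−∞
i=1 t=2 v=1: → [2,4); WM=−∞
i=2 t=4 v=3: → [4,6); WM=−∞
i=3 t=5 v=2: → [4,6); WM=4; [0,2) fires=2 [2,4) fires=1
i=4 t=5 v=2: → [4,6); WM=4
i=5 t=6 v=2: → [6,8); WM=4
i=6 t=6 v=7: → [6,8); WM=4
i=7 t=7 v=8: → [6,8); WM=6; [4,6) fires=3
i=8 t=8 v=5: → [8,10); WM=6
i=9 t=11 v=9: → [10,12); WM=6
i=10 t=12 v=7: → [12,14); WM=6
i=11 t=13 v=4: → [12,14); WM=12; [6,8) fires=8 [8,10) fires=5 [10,12) fires=9
i=12 t=6 v=6: DROP (t<12-3); WM=12
i=13 t=15 v=3: → [14,16); WM=12
i=14 t=16 v=7: → [16,18); WM=12
i=15 t=17 v=1: → [16,18); WM=16; [12,14) fires=7 [14,16) fires=3
i=16 t=17 v=5: → [16,18); WM=16
i=17 t=16 v=5: → [16,18); WM=16
i=18 t=13 v=9: → [12,14); WM=16
i=19 t=18 v=5: → [18,20); WM=17
i=20 t=16 v=1: → [16,18); WM=17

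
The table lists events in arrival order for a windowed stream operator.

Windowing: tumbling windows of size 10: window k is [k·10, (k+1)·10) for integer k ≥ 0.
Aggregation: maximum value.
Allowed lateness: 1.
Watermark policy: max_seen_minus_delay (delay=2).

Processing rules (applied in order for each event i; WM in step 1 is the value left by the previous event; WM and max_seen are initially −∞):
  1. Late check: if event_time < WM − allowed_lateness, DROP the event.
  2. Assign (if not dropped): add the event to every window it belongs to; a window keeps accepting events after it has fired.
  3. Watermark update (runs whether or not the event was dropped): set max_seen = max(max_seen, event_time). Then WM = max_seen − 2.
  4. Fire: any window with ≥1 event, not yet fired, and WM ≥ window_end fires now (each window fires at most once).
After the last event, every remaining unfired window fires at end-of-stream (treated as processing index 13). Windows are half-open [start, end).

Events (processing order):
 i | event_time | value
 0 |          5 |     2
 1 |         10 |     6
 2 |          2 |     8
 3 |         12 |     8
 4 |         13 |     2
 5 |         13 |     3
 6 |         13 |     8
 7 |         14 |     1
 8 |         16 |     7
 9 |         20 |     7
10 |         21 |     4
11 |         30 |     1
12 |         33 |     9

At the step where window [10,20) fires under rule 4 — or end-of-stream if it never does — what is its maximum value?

8

i=0 t=5 v=2: → [0,10); WM=3
i=1 t=10 v=6: → [10,20); WM=8
i=2 t=2 v=8: DROP (t<8-1); WM=8
i=3 t=12 v=8: → [10,20); WM=10; [0,10) fires=2
i=4 t=13 v=2: → [10,20); WM=11
i=5 t=13 v=3: → [10,20); WM=11
i=6 t=13 v=8: → [10,20); WM=11
i=7 t=14 v=1: → [10,20); WM=12
i=8 t=16 v=7: → [10,20); WM=14
i=9 t=20 v=7: → [20,30); WM=18
i=10 t=21 v=4: → [20,30); WM=19
i=11 t=30 v=1: → [30,40); WM=28; [10,20) fires=8
i=12 t=33 v=9: → [30,40); WM=31; [20,30) fires=7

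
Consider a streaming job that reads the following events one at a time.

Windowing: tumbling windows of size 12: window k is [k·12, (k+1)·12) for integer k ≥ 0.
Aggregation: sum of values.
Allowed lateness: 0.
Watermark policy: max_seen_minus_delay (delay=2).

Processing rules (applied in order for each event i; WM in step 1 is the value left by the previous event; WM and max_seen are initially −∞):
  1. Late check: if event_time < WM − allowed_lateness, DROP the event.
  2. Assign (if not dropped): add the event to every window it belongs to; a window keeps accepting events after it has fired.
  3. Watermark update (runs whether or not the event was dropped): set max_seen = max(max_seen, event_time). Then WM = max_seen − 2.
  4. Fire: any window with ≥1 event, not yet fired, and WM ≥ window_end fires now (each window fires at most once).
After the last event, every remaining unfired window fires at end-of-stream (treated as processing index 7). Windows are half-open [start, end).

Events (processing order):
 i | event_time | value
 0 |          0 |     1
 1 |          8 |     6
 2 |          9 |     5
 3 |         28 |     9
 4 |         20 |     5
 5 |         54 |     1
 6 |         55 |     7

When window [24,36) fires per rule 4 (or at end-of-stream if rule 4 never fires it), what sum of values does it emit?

9

i=0 t=0 v=1: → [0,12); WM=-2
i=1 t=8 v=6: → [0,12); WM=6
i=2 t=9 v=5: → [0,12); WM=7
i=3 t=28 v=9: → [24,36); WM=26; [0,12) fires=12
i=4 t=20 v=5: DROP (t<26-0); WM=26
i=5 t=54 v=1: → [48,60); WM=52; [24,36) fires=9
i=6 t=55 v=7: → [48,60); WM=53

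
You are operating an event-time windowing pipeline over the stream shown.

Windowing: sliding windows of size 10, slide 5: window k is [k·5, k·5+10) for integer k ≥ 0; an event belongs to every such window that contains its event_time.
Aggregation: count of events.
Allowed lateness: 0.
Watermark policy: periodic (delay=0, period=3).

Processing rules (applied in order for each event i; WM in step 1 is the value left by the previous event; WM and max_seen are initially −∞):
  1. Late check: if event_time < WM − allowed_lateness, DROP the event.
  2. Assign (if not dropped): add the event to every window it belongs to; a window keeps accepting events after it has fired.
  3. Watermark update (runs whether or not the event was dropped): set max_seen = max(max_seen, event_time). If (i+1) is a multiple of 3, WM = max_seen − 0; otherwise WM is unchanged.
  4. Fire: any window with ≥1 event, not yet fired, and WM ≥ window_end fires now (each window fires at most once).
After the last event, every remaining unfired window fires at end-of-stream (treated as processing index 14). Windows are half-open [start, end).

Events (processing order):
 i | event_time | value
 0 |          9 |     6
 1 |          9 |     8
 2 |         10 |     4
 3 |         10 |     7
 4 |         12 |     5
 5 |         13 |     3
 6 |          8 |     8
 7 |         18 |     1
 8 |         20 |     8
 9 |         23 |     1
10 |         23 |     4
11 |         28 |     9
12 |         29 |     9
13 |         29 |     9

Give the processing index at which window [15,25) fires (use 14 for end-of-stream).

i=0 t=9 v=6: → [5,15),[0,10); WM=−∞
i=1 t=9 v=8: → [5,15),[0,10); WM=−∞
i=2 t=10 v=4: → [10,20),[5,15); WM=10; [0,10) fires=2
i=3 t=10 v=7: → [10,20),[5,15); WM=10
i=4 t=12 v=5: → [10,20),[5,15); WM=10
i=5 t=13 v=3: → [10,20),[5,15); WM=13
i=6 t=8 v=8: DROP (t<13-0); WM=13
i=7 t=18 v=1: → [15,25),[10,20); WM=13
i=8 t=20 v=8: → [20,30),[15,25); WM=20; [5,15) fires=6 [10,20) fires=5
i=9 t=23 v=1: → [20,30),[15,25); WM=20
i=10 t=23 v=4: → [20,30),[15,25); WM=20
i=11 t=28 v=9: → [25,35),[20,30); WM=28; [15,25) fires=4
i=12 t=29 v=9: → [25,35),[20,30); WM=28
i=13 t=29 v=9: → [25,35),[20,30); WM=28

11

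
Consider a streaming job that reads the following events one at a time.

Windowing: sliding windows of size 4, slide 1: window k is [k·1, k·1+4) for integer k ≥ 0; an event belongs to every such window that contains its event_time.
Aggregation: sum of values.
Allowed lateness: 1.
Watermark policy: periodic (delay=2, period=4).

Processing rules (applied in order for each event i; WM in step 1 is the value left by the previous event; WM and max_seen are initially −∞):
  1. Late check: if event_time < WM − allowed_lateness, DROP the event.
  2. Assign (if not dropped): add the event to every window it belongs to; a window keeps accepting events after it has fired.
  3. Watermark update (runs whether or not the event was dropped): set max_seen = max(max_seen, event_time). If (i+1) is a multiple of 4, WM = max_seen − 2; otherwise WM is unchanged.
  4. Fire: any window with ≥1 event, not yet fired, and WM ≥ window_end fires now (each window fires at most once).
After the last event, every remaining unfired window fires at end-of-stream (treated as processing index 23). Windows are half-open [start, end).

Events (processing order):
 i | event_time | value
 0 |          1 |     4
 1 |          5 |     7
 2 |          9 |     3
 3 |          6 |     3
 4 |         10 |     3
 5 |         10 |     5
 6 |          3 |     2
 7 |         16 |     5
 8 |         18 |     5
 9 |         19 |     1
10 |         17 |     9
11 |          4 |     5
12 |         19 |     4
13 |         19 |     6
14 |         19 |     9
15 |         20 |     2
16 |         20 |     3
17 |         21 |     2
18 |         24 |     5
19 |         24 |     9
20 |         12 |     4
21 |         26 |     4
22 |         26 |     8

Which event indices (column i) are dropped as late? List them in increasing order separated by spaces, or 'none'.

i=0 t=1 v=4: → [1,5),[0,4); WM=−∞
i=1 t=5 v=7: → [5,9),[4,8),[3,7),[2,6); WM=−∞
i=2 t=9 v=3: → [9,13),[8,12),[7,11),[6,10); WM=−∞
i=3 t=6 v=3: → [6,10),[5,9),[4,8),[3,7); WM=7; [0,4) fires=4 [1,5) fires=4 [2,6) fires=7 [3,7) fires=10
i=4 t=10 v=3: → [10,14),[9,13),[8,12),[7,11); WM=7
i=5 t=10 v=5: → [10,14),[9,13),[8,12),[7,11); WM=7
i=6 t=3 v=2: DROP (t<7-1); WM=7
i=7 t=16 v=5: → [16,20),[15,19),[14,18),[13,17); WM=14; [4,8) fires=10 [5,9) fires=10 [6,10) fires=6 [7,11) fires=11 [8,12) fires=11 [9,13) fires=11 [10,14) fires=8
i=8 t=18 v=5: → [18,22),[17,21),[16,20),[15,19); WM=14
i=9 t=19 v=1: → [19,23),[18,22),[17,21),[16,20); WM=14
i=10 t=17 v=9: → [17,21),[16,20),[15,19),[14,18); WM=14
i=11 t=4 v=5: DROP (t<14-1); WM=17; [13,17) fires=5
i=12 t=19 v=4: → [19,23),[18,22),[17,21),[16,20); WM=17
i=13 t=19 v=6: → [19,23),[18,22),[17,21),[16,20); WM=17
i=14 t=19 v=9: → [19,23),[18,22),[17,21),[16,20); WM=17
i=15 t=20 v=2: → [20,24),[19,23),[18,22),[17,21); WM=18; [14,18) fires=14
i=16 t=20 v=3: → [20,24),[19,23),[18,22),[17,21); WM=18
i=17 t=21 v=2: → [21,25),[20,24),[19,23),[18,22); WM=18
i=18 t=24 v=5: → [24,28),[23,27),[22,26),[21,25); WM=18
i=19 t=24 v=9: → [24,28),[23,27),[22,26),[21,25); WM=22; [15,19) fires=19 [16,20) fires=39 [17,21) fires=39 [18,22) fires=32
i=20 t=12 v=4: DROP (t<22-1); WM=22
i=21 t=26 v=4: → [26,30),[25,29),[24,28),[23,27); WM=22
i=22 t=26 v=8: → [26,30),[25,29),[24,28),[23,27); WM=22

6 11 20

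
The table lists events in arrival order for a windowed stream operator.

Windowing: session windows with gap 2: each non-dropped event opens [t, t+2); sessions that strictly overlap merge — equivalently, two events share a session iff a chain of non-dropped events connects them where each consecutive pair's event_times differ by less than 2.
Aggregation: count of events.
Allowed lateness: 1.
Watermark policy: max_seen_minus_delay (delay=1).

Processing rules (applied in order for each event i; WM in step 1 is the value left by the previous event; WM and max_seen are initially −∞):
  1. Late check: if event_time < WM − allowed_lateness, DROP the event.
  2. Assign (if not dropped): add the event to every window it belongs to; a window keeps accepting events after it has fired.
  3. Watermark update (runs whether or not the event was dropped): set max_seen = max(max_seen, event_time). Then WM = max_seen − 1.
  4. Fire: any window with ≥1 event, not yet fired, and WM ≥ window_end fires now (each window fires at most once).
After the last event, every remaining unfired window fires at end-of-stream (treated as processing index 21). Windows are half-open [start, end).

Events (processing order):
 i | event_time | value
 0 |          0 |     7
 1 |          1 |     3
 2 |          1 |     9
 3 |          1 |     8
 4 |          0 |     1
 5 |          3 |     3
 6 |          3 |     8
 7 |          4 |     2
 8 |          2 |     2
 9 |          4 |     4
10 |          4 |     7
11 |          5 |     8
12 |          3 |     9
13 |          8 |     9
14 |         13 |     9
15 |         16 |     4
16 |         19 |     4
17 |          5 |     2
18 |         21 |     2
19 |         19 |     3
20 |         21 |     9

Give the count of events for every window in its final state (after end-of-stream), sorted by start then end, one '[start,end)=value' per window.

i=0 t=0 v=7: → [0,2); WM=-1
i=1 t=1 v=3: → [0,3); WM=0
i=2 t=1 v=9: → [0,3); WM=0
i=3 t=1 v=8: → [0,3); WM=0
i=4 t=0 v=1: → [0,3); WM=0
i=5 t=3 v=3: → [3,5); WM=2
i=6 t=3 v=8: → [3,5); WM=2
i=7 t=4 v=2: → [3,6); WM=3
i=8 t=2 v=2: → [0,6); WM=3
i=9 t=4 v=4: → [0,6); WM=3
i=10 t=4 v=7: → [0,6); WM=3
i=11 t=5 v=8: → [0,7); WM=4
i=12 t=3 v=9: → [0,7); WM=4
i=13 t=8 v=9: → [8,10); WM=7
i=14 t=13 v=9: → [13,15); WM=12
i=15 t=16 v=4: → [16,18); WM=15
i=16 t=19 v=4: → [19,21); WM=18
i=17 t=5 v=2: DROP (t<18-1); WM=18
i=18 t=21 v=2: → [21,23); WM=20
i=19 t=19 v=3: → [19,21); WM=20
i=20 t=21 v=9: → [21,23); WM=20

[0,7)=13 [8,10)=1 [13,15)=1 [16,18)=1 [19,21)=2 [21,23)=2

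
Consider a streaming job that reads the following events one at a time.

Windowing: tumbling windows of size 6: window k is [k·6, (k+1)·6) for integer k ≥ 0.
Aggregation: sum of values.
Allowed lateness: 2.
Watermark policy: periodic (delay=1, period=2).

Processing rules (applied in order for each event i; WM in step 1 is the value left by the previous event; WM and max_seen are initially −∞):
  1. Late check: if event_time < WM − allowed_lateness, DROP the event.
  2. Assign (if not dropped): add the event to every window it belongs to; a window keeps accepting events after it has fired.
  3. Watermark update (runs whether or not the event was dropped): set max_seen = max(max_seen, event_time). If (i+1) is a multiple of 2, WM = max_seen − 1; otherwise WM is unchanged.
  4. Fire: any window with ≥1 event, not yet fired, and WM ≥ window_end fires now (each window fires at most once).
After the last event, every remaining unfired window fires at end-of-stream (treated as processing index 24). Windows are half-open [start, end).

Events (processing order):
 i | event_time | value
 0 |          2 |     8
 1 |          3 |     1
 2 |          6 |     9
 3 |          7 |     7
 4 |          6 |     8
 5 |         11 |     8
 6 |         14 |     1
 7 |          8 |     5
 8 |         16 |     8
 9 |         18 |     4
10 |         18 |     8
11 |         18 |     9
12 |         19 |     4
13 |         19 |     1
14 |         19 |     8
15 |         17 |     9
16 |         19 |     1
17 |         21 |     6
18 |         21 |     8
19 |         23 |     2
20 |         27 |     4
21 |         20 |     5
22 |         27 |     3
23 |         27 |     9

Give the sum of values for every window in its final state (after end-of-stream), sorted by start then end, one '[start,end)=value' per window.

i=0 t=2 v=8: → [0,6); WM=−∞
i=1 t=3 v=1: → [0,6); WM=2
i=2 t=6 v=9: → [6,12); WM=2
i=3 t=7 v=7: → [6,12); WM=6; [0,6) fires=9
i=4 t=6 v=8: → [6,12); WM=6
i=5 t=11 v=8: → [6,12); WM=10
i=6 t=14 v=1: → [12,18); WM=10
i=7 t=8 v=5: → [6,12); WM=13; [6,12) fires=37
i=8 t=16 v=8: → [12,18); WM=13
i=9 t=18 v=4: → [18,24); WM=17
i=10 t=18 v=8: → [18,24); WM=17
i=11 t=18 v=9: → [18,24); WM=17
i=12 t=19 v=4: → [18,24); WM=17
i=13 t=19 v=1: → [18,24); WM=18; [12,18) fires=9
i=14 t=19 v=8: → [18,24); WM=18
i=15 t=17 v=9: → [12,18); WM=18
i=16 t=19 v=1: → [18,24); WM=18
i=17 t=21 v=6: → [18,24); WM=20
i=18 t=21 v=8: → [18,24); WM=20
i=19 t=23 v=2: → [18,24); WM=22
i=20 t=27 v=4: → [24,30); WM=22
i=21 t=20 v=5: → [18,24); WM=26; [18,24) fires=56
i=22 t=27 v=3: → [24,30); WM=26
i=23 t=27 v=9: → [24,30); WM=26

[0,6)=9 [6,12)=37 [12,18)=18 [18,24)=56 [24,30)=16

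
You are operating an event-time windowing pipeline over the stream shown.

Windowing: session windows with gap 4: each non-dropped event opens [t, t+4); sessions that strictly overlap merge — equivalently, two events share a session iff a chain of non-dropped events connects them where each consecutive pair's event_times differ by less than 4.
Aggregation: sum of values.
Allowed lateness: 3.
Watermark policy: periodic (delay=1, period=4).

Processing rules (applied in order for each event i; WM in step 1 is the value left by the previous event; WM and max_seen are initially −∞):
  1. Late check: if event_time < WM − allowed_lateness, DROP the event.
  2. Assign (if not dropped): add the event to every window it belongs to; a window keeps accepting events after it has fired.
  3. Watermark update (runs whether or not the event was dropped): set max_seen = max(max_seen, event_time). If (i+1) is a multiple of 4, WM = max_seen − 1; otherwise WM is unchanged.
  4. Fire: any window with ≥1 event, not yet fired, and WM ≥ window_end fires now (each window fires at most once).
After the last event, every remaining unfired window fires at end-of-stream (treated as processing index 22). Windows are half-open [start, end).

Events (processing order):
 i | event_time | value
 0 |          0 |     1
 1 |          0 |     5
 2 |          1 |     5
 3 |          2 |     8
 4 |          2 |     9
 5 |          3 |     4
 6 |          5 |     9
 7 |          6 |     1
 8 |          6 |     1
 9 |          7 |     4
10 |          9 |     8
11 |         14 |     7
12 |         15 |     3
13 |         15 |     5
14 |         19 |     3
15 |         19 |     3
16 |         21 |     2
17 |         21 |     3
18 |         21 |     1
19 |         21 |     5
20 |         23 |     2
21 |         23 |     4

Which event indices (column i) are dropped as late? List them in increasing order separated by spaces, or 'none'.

none

i=0 t=0 v=1: → [0,4); WM=−∞
i=1 t=0 v=5: → [0,4); WM=−∞
i=2 t=1 v=5: → [0,5); WM=−∞
i=3 t=2 v=8: → [0,6); WM=1
i=4 t=2 v=9: → [0,6); WM=1
i=5 t=3 v=4: → [0,7); WM=1
i=6 t=5 v=9: → [0,9); WM=1
i=7 t=6 v=1: → [0,10); WM=5
i=8 t=6 v=1: → [0,10); WM=5
i=9 t=7 v=4: → [0,11); WM=5
i=10 t=9 v=8: → [0,13); WM=5
i=11 t=14 v=7: → [14,18); WM=13
i=12 t=15 v=3: → [14,19); WM=13
i=13 t=15 v=5: → [14,19); WM=13
i=14 t=19 v=3: → [19,23); WM=13
i=15 t=19 v=3: → [19,23); WM=18
i=16 t=21 v=2: → [19,25); WM=18
i=17 t=21 v=3: → [19,25); WM=18
i=18 t=21 v=1: → [19,25); WM=18
i=19 t=21 v=5: → [19,25); WM=20
i=20 t=23 v=2: → [19,27); WM=20
i=21 t=23 v=4: → [19,27); WM=20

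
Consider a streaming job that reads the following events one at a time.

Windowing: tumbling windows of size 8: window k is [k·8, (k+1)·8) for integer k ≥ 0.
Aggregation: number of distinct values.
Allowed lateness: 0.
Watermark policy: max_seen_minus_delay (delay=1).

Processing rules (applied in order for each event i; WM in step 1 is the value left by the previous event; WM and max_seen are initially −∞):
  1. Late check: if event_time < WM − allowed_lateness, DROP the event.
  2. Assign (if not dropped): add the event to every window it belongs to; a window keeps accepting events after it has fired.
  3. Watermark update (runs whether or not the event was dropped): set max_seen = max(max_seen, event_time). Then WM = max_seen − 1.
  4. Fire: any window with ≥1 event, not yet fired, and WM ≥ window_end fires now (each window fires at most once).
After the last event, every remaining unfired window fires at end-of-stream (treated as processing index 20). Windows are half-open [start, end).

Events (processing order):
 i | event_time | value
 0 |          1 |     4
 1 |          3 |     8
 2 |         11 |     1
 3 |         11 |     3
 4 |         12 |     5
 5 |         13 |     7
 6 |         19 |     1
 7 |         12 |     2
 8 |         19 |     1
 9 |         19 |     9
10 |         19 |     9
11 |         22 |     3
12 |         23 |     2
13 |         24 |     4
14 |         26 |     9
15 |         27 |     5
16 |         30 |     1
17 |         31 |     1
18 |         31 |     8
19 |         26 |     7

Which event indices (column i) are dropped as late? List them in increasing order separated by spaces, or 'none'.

i=0 t=1 v=4: → [0,8); WM=0
i=1 t=3 v=8: → [0,8); WM=2
i=2 t=11 v=1: → [8,16); WM=10; [0,8) fires=2
i=3 t=11 v=3: → [8,16); WM=10
i=4 t=12 v=5: → [8,16); WM=11
i=5 t=13 v=7: → [8,16); WM=12
i=6 t=19 v=1: → [16,24); WM=18; [8,16) fires=4
i=7 t=12 v=2: DROP (t<18-0); WM=18
i=8 t=19 v=1: → [16,24); WM=18
i=9 t=19 v=9: → [16,24); WM=18
i=10 t=19 v=9: → [16,24); WM=18
i=11 t=22 v=3: → [16,24); WM=21
i=12 t=23 v=2: → [16,24); WM=22
i=13 t=24 v=4: → [24,32); WM=23
i=14 t=26 v=9: → [24,32); WM=25; [16,24) fires=4
i=15 t=27 v=5: → [24,32); WM=26
i=16 t=30 v=1: → [24,32); WM=29
i=17 t=31 v=1: → [24,32); WM=30
i=18 t=31 v=8: → [24,32); WM=30
i=19 t=26 v=7: DROP (t<30-0); WM=30

7 19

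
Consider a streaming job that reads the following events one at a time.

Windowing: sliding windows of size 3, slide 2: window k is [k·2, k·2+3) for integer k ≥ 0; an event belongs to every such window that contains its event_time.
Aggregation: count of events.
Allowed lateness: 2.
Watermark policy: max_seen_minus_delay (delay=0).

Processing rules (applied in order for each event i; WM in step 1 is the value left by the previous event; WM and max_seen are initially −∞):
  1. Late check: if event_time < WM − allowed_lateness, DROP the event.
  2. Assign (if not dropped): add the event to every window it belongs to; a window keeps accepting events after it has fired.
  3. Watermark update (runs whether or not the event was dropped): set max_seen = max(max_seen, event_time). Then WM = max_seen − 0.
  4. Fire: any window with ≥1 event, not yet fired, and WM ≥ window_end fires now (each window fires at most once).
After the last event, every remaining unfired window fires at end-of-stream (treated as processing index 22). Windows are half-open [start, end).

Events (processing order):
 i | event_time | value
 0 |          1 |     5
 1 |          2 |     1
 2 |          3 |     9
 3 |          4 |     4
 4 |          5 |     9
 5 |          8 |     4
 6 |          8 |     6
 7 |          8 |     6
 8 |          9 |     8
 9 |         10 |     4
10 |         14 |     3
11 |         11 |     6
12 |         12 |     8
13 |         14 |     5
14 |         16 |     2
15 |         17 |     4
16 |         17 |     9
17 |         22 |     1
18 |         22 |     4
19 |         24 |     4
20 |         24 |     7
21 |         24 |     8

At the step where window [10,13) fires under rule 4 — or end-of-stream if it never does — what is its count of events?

i=0 t=1 v=5: → [0,3); WM=1
i=1 t=2 v=1: → [2,5),[0,3); WM=2
i=2 t=3 v=9: → [2,5); WM=3; [0,3) fires=2
i=3 t=4 v=4: → [4,7),[2,5); WM=4
i=4 t=5 v=9: → [4,7); WM=5; [2,5) fires=3
i=5 t=8 v=4: → [8,11),[6,9); WM=8; [4,7) fires=2
i=6 t=8 v=6: → [8,11),[6,9); WM=8
i=7 t=8 v=6: → [8,11),[6,9); WM=8
i=8 t=9 v=8: → [8,11); WM=9; [6,9) fires=3
i=9 t=10 v=4: → [10,13),[8,11); WM=10
i=10 t=14 v=3: → [14,17),[12,15); WM=14; [8,11) fires=5 [10,13) fires=1
i=11 t=11 v=6: DROP (t<14-2); WM=14
i=12 t=12 v=8: → [12,15),[10,13); WM=14
i=13 t=14 v=5: → [14,17),[12,15); WM=14
i=14 t=16 v=2: → [16,19),[14,17); WM=16; [12,15) fires=3
i=15 t=17 v=4: → [16,19); WM=17; [14,17) fires=3
i=16 t=17 v=9: → [16,19); WM=17
i=17 t=22 v=1: → [22,25),[20,23); WM=22; [16,19) fires=3
i=18 t=22 v=4: → [22,25),[20,23); WM=22
i=19 t=24 v=4: → [24,27),[22,25); WM=24; [20,23) fires=2
i=20 t=24 v=7: → [24,27),[22,25); WM=24
i=21 t=24 v=8: → [24,27),[22,25); WM=24

1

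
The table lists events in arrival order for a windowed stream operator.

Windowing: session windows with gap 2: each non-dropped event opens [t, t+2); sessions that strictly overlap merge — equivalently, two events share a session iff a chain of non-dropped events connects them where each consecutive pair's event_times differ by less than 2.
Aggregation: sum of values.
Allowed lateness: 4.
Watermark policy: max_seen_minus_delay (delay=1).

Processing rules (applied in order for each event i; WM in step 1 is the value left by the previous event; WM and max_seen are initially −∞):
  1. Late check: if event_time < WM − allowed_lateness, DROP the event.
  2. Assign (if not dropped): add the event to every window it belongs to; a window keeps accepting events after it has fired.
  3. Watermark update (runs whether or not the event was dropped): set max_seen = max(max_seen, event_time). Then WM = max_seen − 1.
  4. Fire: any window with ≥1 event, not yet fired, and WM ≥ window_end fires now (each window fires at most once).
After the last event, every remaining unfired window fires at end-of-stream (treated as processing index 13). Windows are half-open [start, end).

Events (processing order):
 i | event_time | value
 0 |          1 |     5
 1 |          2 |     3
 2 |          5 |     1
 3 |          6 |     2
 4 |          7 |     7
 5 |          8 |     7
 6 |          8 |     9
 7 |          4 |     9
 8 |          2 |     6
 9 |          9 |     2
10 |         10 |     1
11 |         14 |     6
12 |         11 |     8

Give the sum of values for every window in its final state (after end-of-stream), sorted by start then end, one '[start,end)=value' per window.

i=0 t=1 v=5: → [1,3); WM=0
i=1 t=2 v=3: → [1,4); WM=1
i=2 t=5 v=1: → [5,7); WM=4
i=3 t=6 v=2: → [5,8); WM=5
i=4 t=7 v=7: → [5,9); WM=6
i=5 t=8 v=7: → [5,10); WM=7
i=6 t=8 v=9: → [5,10); WM=7
i=7 t=4 v=9: → [4,10); WM=7
i=8 t=2 v=6: DROP (t<7-4); WM=7
i=9 t=9 v=2: → [4,11); WM=8
i=10 t=10 v=1: → [4,12); WM=9
i=11 t=14 v=6: → [14,16); WM=13
i=12 t=11 v=8: → [4,13); WM=13

[1,4)=8 [4,13)=46 [14,16)=6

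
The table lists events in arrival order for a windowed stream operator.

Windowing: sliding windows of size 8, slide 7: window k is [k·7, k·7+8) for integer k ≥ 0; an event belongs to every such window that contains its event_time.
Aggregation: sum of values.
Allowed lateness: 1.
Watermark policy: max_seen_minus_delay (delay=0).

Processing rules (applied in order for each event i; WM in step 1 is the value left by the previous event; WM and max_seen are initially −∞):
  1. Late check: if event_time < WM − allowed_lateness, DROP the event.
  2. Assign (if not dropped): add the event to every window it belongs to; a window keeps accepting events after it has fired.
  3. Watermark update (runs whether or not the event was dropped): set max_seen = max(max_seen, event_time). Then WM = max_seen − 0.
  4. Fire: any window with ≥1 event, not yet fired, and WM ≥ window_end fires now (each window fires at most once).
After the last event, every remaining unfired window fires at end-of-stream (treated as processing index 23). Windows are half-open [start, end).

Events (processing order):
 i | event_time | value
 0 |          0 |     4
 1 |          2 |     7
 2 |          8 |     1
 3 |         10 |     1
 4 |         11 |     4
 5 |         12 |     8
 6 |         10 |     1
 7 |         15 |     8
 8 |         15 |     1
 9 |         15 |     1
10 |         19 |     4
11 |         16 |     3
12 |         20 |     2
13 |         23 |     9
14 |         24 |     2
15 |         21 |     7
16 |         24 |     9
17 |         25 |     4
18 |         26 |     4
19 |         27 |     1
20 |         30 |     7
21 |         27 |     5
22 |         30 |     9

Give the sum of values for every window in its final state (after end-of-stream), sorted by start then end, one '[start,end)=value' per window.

[0,8)=11 [7,15)=14 [14,22)=16 [21,29)=29 [28,36)=16

i=0 t=0 v=4: → [0,8); WM=0
i=1 t=2 v=7: → [0,8); WM=2
i=2 t=8 v=1: → [7,15); WM=8; [0,8) fires=11
i=3 t=10 v=1: → [7,15); WM=10
i=4 t=11 v=4: → [7,15); WM=11
i=5 t=12 v=8: → [7,15); WM=12
i=6 t=10 v=1: DROP (t<12-1); WM=12
i=7 t=15 v=8: → [14,22); WM=15; [7,15) fires=14
i=8 t=15 v=1: → [14,22); WM=15
i=9 t=15 v=1: → [14,22); WM=15
i=10 t=19 v=4: → [14,22); WM=19
i=11 t=16 v=3: DROP (t<19-1); WM=19
i=12 t=20 v=2: → [14,22); WM=20
i=13 t=23 v=9: → [21,29); WM=23; [14,22) fires=16
i=14 t=24 v=2: → [21,29); WM=24
i=15 t=21 v=7: DROP (t<24-1); WM=24
i=16 t=24 v=9: → [21,29); WM=24
i=17 t=25 v=4: → [21,29); WM=25
i=18 t=26 v=4: → [21,29); WM=26
i=19 t=27 v=1: → [21,29); WM=27
i=20 t=30 v=7: → [28,36); WM=30; [21,29) fires=29
i=21 t=27 v=5: DROP (t<30-1); WM=30
i=22 t=30 v=9: → [28,36); WM=30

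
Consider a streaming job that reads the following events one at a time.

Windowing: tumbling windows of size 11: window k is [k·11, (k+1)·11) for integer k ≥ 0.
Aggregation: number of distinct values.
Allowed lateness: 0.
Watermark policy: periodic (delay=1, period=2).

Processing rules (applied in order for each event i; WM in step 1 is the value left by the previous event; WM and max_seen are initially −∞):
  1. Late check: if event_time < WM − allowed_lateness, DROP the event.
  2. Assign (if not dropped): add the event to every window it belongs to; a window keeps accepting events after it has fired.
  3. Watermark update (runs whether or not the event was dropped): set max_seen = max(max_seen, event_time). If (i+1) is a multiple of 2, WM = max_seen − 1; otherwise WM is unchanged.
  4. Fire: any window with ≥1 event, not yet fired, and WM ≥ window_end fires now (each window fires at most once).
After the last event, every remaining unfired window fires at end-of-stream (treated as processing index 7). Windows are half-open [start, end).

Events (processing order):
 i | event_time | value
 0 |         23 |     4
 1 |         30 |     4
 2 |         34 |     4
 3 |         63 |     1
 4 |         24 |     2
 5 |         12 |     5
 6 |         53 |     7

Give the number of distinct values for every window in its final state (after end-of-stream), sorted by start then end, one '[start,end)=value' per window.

[22,33)=1 [33,44)=1 [55,66)=1

i=0 t=23 v=4: → [22,33); WM=−∞
i=1 t=30 v=4: → [22,33); WM=29
i=2 t=34 v=4: → [33,44); WM=29
i=3 t=63 v=1: → [55,66); WM=62; [22,33) fires=1 [33,44) fires=1
i=4 t=24 v=2: DROP (t<62-0); WM=62
i=5 t=12 v=5: DROP (t<62-0); WM=62
i=6 t=53 v=7: DROP (t<62-0); WM=62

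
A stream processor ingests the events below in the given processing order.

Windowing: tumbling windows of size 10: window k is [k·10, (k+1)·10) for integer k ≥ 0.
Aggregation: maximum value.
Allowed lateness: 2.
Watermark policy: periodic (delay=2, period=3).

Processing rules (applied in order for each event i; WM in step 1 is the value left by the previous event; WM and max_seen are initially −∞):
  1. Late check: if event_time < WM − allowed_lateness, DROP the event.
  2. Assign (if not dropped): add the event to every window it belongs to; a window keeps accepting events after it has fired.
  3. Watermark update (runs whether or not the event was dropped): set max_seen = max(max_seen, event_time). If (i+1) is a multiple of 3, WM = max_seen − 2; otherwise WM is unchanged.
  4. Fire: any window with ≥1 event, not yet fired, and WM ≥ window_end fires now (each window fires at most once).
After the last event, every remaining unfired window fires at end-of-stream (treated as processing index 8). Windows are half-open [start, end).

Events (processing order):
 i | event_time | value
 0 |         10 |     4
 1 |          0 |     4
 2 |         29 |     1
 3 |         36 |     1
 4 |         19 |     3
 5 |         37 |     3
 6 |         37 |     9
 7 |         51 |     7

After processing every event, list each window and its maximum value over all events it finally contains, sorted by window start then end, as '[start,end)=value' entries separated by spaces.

i=0 t=10 v=4: → [10,20); WM=−∞
i=1 t=0 v=4: → [0,10); WM=−∞
i=2 t=29 v=1: → [20,30); WM=27; [0,10) fires=4 [10,20) fires=4
i=3 t=36 v=1: → [30,40); WM=27
i=4 t=19 v=3: DROP (t<27-2); WM=27
i=5 t=37 v=3: → [30,40); WM=35; [20,30) fires=1
i=6 t=37 v=9: → [30,40); WM=35
i=7 t=51 v=7: → [50,60); WM=35

[0,10)=4 [10,20)=4 [20,30)=1 [30,40)=9 [50,60)=7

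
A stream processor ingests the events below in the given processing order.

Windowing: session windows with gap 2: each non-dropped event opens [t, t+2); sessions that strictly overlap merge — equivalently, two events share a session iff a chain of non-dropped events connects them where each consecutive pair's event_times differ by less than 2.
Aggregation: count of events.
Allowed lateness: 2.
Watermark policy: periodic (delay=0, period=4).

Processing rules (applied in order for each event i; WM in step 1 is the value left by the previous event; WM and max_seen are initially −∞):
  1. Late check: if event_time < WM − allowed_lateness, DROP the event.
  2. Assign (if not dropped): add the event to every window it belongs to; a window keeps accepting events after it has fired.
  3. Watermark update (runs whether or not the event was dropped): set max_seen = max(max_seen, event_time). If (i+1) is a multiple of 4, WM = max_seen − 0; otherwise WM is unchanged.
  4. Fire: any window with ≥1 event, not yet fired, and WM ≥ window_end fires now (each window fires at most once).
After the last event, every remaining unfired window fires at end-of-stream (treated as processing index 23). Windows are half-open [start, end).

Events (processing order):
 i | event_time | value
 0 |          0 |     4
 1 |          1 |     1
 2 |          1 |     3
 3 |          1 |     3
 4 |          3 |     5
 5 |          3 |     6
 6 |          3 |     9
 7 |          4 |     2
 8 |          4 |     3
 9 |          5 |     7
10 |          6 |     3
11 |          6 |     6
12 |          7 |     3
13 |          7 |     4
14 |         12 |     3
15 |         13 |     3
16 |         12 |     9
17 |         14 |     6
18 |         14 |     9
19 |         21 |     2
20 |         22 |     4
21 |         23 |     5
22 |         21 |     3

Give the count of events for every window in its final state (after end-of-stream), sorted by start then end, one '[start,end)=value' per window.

[0,3)=4 [3,9)=10 [12,16)=5 [21,25)=4

i=0 t=0 v=4: → [0,2); WM=−∞
i=1 t=1 v=1: → [0,3); WM=−∞
i=2 t=1 v=3: → [0,3); WM=−∞
i=3 t=1 v=3: → [0,3); WM=1
i=4 t=3 v=5: → [3,5); WM=1
i=5 t=3 v=6: → [3,5); WM=1
i=6 t=3 v=9: → [3,5); WM=1
i=7 t=4 v=2: → [3,6); WM=4
i=8 t=4 v=3: → [3,6); WM=4
i=9 t=5 v=7: → [3,7); WM=4
i=10 t=6 v=3: → [3,8); WM=4
i=11 t=6 v=6: → [3,8); WM=6
i=12 t=7 v=3: → [3,9); WM=6
i=13 t=7 v=4: → [3,9); WM=6
i=14 t=12 v=3: → [12,14); WM=6
i=15 t=13 v=3: → [12,15); WM=13
i=16 t=12 v=9: → [12,15); WM=13
i=17 t=14 v=6: → [12,16); WM=13
i=18 t=14 v=9: → [12,16); WM=13
i=19 t=21 v=2: → [21,23); WM=21
i=20 t=22 v=4: → [21,24); WM=21
i=21 t=23 v=5: → [21,25); WM=21
i=22 t=21 v=3: → [21,25); WM=21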